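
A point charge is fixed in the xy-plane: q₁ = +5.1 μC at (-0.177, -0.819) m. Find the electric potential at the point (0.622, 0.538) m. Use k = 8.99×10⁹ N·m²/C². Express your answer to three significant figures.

2.91×10⁴ V

Electric potential is a scalar, so the contributions from each charge add algebraically: V = Σ kqᵢ/rᵢ.
Distances from the field point to each charge: r₁ = 1.57 m.
V = k[(5.10×10⁻⁶)/(1.57)] = 2.91×10⁴ V.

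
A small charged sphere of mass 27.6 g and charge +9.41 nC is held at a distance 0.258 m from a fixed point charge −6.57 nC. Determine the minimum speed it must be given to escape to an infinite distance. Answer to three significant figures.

0.0125 m/s

To just escape, total mechanical energy must reach zero at infinity: ½mv²_min + U = 0, so ½mv²_min = −U = |kQq|/r.
|U| = |kQq|/r = (8.99×10⁹ N·m²/C²)(6.57×10⁻⁹)(9.41×10⁻⁹)/(0.258) = 2.15×10⁻⁶ J.
v_min = √(2|U|/m) = √(2·2.15×10⁻⁶/0.0276) = 0.0125 m/s.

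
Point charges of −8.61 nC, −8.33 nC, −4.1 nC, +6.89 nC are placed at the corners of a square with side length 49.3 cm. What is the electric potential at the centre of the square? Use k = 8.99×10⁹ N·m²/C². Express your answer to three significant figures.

-365 V

The total potential is the scalar sum of each charge's contribution, V = Σ kqᵢ/rᵢ.
The distance from each corner to the centre is a√2/2 = 0.349 m.
V = k[(-8.61×10⁻⁹)/(0.349) + (-8.33×10⁻⁹)/(0.349) + (-4.10×10⁻⁹)/(0.349) + (6.89×10⁻⁹)/(0.349)] = -365 V.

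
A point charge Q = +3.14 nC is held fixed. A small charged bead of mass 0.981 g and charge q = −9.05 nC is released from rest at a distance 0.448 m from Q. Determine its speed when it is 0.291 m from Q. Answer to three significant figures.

Only the electrostatic force acts, so mechanical energy is conserved: ½mv² = U₁ − U₂ = kQq(1/r₁ − 1/r₂).
U₁ − U₂ = (8.99×10⁹ N·m²/C²)(3.14×10⁻⁹ C)(-9.05×10⁻⁹ C)(1/0.448 − 1/0.291) = 3.08×10⁻⁷ J.
v = √(2·3.08×10⁻⁷/9.81×10⁻⁴) = 0.0250 m/s.

0.0250 m/s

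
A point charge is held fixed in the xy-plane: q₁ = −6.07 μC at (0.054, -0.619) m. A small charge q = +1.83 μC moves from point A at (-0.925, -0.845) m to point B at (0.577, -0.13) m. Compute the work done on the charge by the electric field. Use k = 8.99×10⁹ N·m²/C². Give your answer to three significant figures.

0.0401 J

The work done by the electric force is W_field = −ΔU = −q(V_B − V_A) = q(V_A − V_B).
At A: distance to the source charge is 1.00 m; V_A = kq₁/r = -5.43×10⁴ V.
At B: distance to the source charge is 0.716 m; V_B = kq₁/r = -7.62×10⁴ V.
ΔV = V_B − V_A = -2.19×10⁴ V.
W_field = −qΔV = −(1.83×10⁻⁶ C)(-2.19×10⁴ V) = 0.0401 J.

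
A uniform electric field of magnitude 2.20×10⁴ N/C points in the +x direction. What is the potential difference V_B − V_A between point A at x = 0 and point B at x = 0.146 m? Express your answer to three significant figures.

-3210 V

In a uniform field, potential decreases in the direction of E: V_B − V_A = −E·Δx.
V_B − V_A = −(2.20×10⁴ V/m)(0.146 m) = -3210 V.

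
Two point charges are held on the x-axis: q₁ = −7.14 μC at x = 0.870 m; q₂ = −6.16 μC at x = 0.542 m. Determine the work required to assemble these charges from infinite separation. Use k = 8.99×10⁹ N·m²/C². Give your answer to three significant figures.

The assembly work is the sum of pairwise potential energies, U = Σ_{i<j} kqᵢqⱼ/rᵢⱼ.
Pair separations: r₁₂ = 0.328 m.
U = (1.21) = 1.21 J.

1.21 J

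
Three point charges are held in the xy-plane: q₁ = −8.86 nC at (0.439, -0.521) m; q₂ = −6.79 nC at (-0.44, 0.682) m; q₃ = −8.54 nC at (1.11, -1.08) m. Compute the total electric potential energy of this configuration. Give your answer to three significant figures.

The assembly work is the sum of pairwise potential energies, U = Σ_{i<j} kqᵢqⱼ/rᵢⱼ.
Pair separations: r₁₂ = 1.49 m, r₁₃ = 0.873 m, r₂₃ = 2.35 m.
U = (3.63×10⁻⁷) + (7.79×10⁻⁷) + (2.22×10⁻⁷) = 1.36×10⁻⁶ J.

1.36×10⁻⁶ J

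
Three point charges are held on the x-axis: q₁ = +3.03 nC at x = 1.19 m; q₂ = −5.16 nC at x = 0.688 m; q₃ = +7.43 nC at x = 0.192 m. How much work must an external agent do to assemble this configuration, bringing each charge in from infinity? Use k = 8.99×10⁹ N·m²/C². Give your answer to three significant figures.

-7.72×10⁻⁷ J

The assembly work is the sum of pairwise potential energies, U = Σ_{i<j} kqᵢqⱼ/rᵢⱼ.
Pair separations: r₁₂ = 0.502 m, r₁₃ = 0.998 m, r₂₃ = 0.496 m.
U = (-2.80×10⁻⁷) + (2.03×10⁻⁷) + (-6.95×10⁻⁷) = -7.72×10⁻⁷ J.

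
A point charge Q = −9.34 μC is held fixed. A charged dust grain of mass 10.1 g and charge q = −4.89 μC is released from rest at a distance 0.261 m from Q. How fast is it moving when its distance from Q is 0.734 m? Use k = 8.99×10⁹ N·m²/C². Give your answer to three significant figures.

14.2 m/s

Only the electrostatic force acts, so mechanical energy is conserved: ½mv² = U₁ − U₂ = kQq(1/r₁ − 1/r₂).
U₁ − U₂ = (8.99×10⁹ N·m²/C²)(-9.34×10⁻⁶ C)(-4.89×10⁻⁶ C)(1/0.261 − 1/0.734) = 1.01 J.
v = √(2·1.01/0.0101) = 14.2 m/s.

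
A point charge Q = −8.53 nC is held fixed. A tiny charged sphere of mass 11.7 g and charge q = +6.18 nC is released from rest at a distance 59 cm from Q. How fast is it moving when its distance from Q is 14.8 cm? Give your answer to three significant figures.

0.0202 m/s

Only the electrostatic force acts, so mechanical energy is conserved: ½mv² = U₁ − U₂ = kQq(1/r₁ − 1/r₂).
U₁ − U₂ = (8.99×10⁹ N·m²/C²)(-8.53×10⁻⁹ C)(6.18×10⁻⁹ C)(1/0.590 − 1/0.148) = 2.40×10⁻⁶ J.
v = √(2·2.40×10⁻⁶/0.0117) = 0.0202 m/s.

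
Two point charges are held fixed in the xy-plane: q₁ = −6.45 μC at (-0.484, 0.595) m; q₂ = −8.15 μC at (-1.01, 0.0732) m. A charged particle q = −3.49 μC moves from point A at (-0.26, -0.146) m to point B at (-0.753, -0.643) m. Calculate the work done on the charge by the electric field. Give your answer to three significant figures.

The work done by the electric force is W_field = −ΔU = −q(V_B − V_A) = q(V_A − V_B).
At A: distances to the source charges are 0.774 m, 0.781 m; V_A = Σ kqᵢ/rᵢ = -1.69×10⁵ V.
At B: distances to the source charges are 1.27 m, 0.761 m; V_B = Σ kqᵢ/rᵢ = -1.42×10⁵ V.
ΔV = V_B − V_A = 2.66×10⁴ V.
W_field = −qΔV = −(-3.49×10⁻⁶ C)(2.66×10⁴ V) = 0.0929 J.

0.0929 J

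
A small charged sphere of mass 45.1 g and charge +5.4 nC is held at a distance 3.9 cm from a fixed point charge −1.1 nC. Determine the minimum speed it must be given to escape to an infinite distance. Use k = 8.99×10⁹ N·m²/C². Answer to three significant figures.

7.79×10⁻³ m/s

To just escape, total mechanical energy must reach zero at infinity: ½mv²_min + U = 0, so ½mv²_min = −U = |kQq|/r.
|U| = |kQq|/r = (8.99×10⁹ N·m²/C²)(1.10×10⁻⁹)(5.40×10⁻⁹)/(0.0390) = 1.37×10⁻⁶ J.
v_min = √(2|U|/m) = √(2·1.37×10⁻⁶/0.0451) = 7.79×10⁻³ m/s.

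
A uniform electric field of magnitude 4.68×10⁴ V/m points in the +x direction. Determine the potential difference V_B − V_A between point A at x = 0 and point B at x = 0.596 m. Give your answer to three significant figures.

In a uniform field, potential decreases in the direction of E: V_B − V_A = −E·Δx.
V_B − V_A = −(4.68×10⁴ V/m)(0.596 m) = -2.79×10⁴ V.

-2.79×10⁴ V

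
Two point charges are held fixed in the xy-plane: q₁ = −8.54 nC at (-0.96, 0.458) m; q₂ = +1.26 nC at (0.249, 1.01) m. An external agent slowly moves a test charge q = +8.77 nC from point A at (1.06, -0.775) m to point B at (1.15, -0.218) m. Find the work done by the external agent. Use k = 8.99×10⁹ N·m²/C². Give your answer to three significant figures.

For quasistatic motion the external work equals the change in potential energy: W_ext = qΔV = q(V_B − V_A).
At A: distances to the source charges are 2.37 m, 1.96 m; V_A = Σ kqᵢ/rᵢ = -26.7 V.
At B: distances to the source charges are 2.22 m, 1.52 m; V_B = Σ kqᵢ/rᵢ = -27.2 V.
ΔV = V_B − V_A = -0.550 V.
W_ext = qΔV = (8.77×10⁻⁹ C)(-0.550 V) = -4.83×10⁻⁹ J.

-4.83×10⁻⁹ J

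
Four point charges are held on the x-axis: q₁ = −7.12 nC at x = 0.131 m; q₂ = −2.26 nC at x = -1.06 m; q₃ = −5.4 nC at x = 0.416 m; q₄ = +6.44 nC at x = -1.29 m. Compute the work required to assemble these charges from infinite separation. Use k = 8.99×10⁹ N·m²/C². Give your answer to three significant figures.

The assembly work is the sum of pairwise potential energies, U = Σ_{i<j} kqᵢqⱼ/rᵢⱼ.
Pair separations: r₁₂ = 1.19 m, r₁₃ = 0.285 m, r₁₄ = 1.42 m, r₂₃ = 1.48 m, r₂₄ = 0.230 m, r₃₄ = 1.71 m.
Summing all 6 pair terms gives U = 3.66×10⁻⁷ J.

3.66×10⁻⁷ J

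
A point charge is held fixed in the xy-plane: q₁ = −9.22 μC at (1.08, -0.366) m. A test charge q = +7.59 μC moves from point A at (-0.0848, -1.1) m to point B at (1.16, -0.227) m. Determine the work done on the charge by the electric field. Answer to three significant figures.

The work done by the electric force is W_field = −ΔU = −q(V_B − V_A) = q(V_A − V_B).
At A: distance to the source charge is 1.38 m; V_A = kq₁/r = -6.02×10⁴ V.
At B: distance to the source charge is 0.160 m; V_B = kq₁/r = -5.17×10⁵ V.
ΔV = V_B − V_A = -4.57×10⁵ V.
W_field = −qΔV = −(7.59×10⁻⁶ C)(-4.57×10⁵ V) = 3.47 J.

3.47 J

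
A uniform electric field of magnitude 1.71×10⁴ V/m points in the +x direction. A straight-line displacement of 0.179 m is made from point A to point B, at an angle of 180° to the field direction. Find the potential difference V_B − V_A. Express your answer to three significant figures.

3060 V

Only the component of displacement along E changes the potential: ΔV = −E·d·cosθ.
ΔV = −(1.71×10⁴ V/m)(0.179 m)cos180° = 3060 V.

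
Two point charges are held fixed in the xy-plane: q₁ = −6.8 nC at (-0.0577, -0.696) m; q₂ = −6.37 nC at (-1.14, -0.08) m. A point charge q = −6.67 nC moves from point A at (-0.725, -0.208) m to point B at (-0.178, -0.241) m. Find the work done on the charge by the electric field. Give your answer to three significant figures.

The work done by the electric force is W_field = −ΔU = −q(V_B − V_A) = q(V_A − V_B).
At A: distances to the source charges are 0.827 m, 0.434 m; V_A = Σ kqᵢ/rᵢ = -206 V.
At B: distances to the source charges are 0.471 m, 0.975 m; V_B = Σ kqᵢ/rᵢ = -189 V.
ΔV = V_B − V_A = 17.2 V.
W_field = −qΔV = −(-6.67×10⁻⁹ C)(17.2 V) = 1.15×10⁻⁷ J.

1.15×10⁻⁷ J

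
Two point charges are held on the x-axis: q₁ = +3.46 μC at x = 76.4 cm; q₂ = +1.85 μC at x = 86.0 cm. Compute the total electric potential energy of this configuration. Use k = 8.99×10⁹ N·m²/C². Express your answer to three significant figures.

0.599 J

The work to assemble the configuration equals its total potential energy, U = Σ kqᵢqⱼ/rᵢⱼ over all pairs.
Pair separations: r₁₂ = 0.0960 m.
U = (0.599) = 0.599 J.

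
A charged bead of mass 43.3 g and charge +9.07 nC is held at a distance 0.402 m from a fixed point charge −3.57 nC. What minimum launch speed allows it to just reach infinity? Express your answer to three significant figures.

5.78×10⁻³ m/s

To just escape, total mechanical energy must reach zero at infinity: ½mv²_min + U = 0, so ½mv²_min = −U = |kQq|/r.
|U| = |kQq|/r = (8.99×10⁹ N·m²/C²)(3.57×10⁻⁹)(9.07×10⁻⁹)/(0.402) = 7.24×10⁻⁷ J.
v_min = √(2|U|/m) = √(2·7.24×10⁻⁷/0.0433) = 5.78×10⁻³ m/s.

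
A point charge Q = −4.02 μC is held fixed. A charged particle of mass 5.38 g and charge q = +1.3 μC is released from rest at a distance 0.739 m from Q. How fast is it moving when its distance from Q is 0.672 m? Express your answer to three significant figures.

1.54 m/s

Only the electrostatic force acts, so mechanical energy is conserved: ½mv² = U₁ − U₂ = kQq(1/r₁ − 1/r₂).
U₁ − U₂ = (8.99×10⁹ N·m²/C²)(-4.02×10⁻⁶ C)(1.30×10⁻⁶ C)(1/0.739 − 1/0.672) = 6.34×10⁻³ J.
v = √(2·6.34×10⁻³/5.38×10⁻³) = 1.54 m/s.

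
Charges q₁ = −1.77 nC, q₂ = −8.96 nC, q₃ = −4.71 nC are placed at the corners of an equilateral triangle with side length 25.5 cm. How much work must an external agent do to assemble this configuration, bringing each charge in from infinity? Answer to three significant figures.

2.34×10⁻⁶ J

The work to assemble the configuration equals its total potential energy, U = Σ kqᵢqⱼ/rᵢⱼ over all pairs.
All three pair separations equal the side length, 0.255 m.
U = (5.59×10⁻⁷) + (2.94×10⁻⁷) + (1.49×10⁻⁶) = 2.34×10⁻⁶ J.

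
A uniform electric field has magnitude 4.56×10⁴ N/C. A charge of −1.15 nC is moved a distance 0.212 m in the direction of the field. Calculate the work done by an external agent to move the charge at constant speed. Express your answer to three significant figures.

The potential change for a displacement 0.212 m in the direction of the field is ΔV = −Ed = -9670 V.
W_ext = qΔV = 1.11×10⁻⁵ J.

1.11×10⁻⁵ J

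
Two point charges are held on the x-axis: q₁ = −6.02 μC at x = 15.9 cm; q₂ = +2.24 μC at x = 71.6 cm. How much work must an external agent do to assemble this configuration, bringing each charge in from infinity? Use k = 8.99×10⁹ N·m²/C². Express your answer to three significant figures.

The work to assemble the configuration equals its total potential energy, U = Σ kqᵢqⱼ/rᵢⱼ over all pairs.
Pair separations: r₁₂ = 0.557 m.
U = (-0.218) = -0.218 J.

-0.218 J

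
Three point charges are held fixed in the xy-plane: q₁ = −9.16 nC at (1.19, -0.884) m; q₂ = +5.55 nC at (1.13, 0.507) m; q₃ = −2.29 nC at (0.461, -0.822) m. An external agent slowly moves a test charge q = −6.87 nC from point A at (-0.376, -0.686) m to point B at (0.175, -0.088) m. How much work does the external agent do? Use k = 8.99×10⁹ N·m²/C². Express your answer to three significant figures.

For quasistatic motion the external work equals the change in potential energy: W_ext = qΔV = q(V_B − V_A).
At A: distances to the source charges are 1.58 m, 1.92 m, 0.848 m; V_A = Σ kqᵢ/rᵢ = -50.5 V.
At B: distances to the source charges are 1.29 m, 1.13 m, 0.788 m; V_B = Σ kqᵢ/rᵢ = -45.6 V.
ΔV = V_B − V_A = 4.85 V.
W_ext = qΔV = (-6.87×10⁻⁹ C)(4.85 V) = -3.33×10⁻⁸ J.

-3.33×10⁻⁸ J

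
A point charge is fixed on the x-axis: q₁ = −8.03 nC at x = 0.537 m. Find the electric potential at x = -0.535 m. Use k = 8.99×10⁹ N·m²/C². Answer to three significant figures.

Electric potential is a scalar, so the contributions from each charge add algebraically: V = Σ kqᵢ/rᵢ.
V = k[(-8.03×10⁻⁹)/(1.07)] = -67.3 V.

-67.3 V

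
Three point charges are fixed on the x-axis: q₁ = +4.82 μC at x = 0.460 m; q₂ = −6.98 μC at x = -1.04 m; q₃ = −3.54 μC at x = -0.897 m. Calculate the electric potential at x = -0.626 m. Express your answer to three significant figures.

-2.29×10⁵ V

Electric potential is a scalar, so the contributions from each charge add algebraically: V = Σ kqᵢ/rᵢ.
Distances from the field point to each charge: r₁ = 1.09 m, r₂ = 0.414 m, r₃ = 0.271 m.
V = k[(4.82×10⁻⁶)/(1.09) + (-6.98×10⁻⁶)/(0.414) + (-3.54×10⁻⁶)/(0.271)] = -2.29×10⁵ V.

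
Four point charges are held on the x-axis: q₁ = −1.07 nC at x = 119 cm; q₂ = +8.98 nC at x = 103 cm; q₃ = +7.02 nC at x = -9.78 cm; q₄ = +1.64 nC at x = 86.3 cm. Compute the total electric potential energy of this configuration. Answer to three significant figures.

7.62×10⁻⁷ J

The work to assemble the configuration equals its total potential energy, U = Σ kqᵢqⱼ/rᵢⱼ over all pairs.
Pair separations: r₁₂ = 0.160 m, r₁₃ = 1.29 m, r₁₄ = 0.327 m, r₂₃ = 1.13 m, r₂₄ = 0.167 m, r₃₄ = 0.961 m.
Summing all 6 pair terms gives U = 7.62×10⁻⁷ J.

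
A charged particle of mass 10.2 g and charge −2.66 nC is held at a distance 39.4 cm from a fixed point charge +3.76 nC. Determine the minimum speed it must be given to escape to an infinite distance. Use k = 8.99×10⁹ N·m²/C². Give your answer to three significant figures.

6.69×10⁻³ m/s

To just escape, total mechanical energy must reach zero at infinity: ½mv²_min + U = 0, so ½mv²_min = −U = |kQq|/r.
|U| = |kQq|/r = (8.99×10⁹ N·m²/C²)(3.76×10⁻⁹)(2.66×10⁻⁹)/(0.394) = 2.28×10⁻⁷ J.
v_min = √(2|U|/m) = √(2·2.28×10⁻⁷/0.0102) = 6.69×10⁻³ m/s.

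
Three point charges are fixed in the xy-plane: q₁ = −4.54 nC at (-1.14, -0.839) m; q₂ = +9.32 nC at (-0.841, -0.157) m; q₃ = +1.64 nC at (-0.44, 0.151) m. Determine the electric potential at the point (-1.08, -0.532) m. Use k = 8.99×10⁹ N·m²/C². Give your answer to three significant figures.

73.7 V

Electric potential is a scalar, so the contributions from each charge add algebraically: V = Σ kqᵢ/rᵢ.
Distances from the field point to each charge: r₁ = 0.313 m, r₂ = 0.445 m, r₃ = 0.936 m.
V = k[(-4.54×10⁻⁹)/(0.313) + (9.32×10⁻⁹)/(0.445) + (1.64×10⁻⁹)/(0.936)] = 73.7 V.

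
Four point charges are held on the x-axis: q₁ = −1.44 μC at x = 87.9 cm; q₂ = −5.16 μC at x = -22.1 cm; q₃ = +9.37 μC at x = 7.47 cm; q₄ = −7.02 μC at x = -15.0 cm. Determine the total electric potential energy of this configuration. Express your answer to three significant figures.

0.483 J

The work to assemble the configuration equals its total potential energy, U = Σ kqᵢqⱼ/rᵢⱼ over all pairs.
Pair separations: r₁₂ = 1.10 m, r₁₃ = 0.804 m, r₁₄ = 1.03 m, r₂₃ = 0.296 m, r₂₄ = 0.0710 m, r₃₄ = 0.225 m.
Summing all 6 pair terms gives U = 0.483 J.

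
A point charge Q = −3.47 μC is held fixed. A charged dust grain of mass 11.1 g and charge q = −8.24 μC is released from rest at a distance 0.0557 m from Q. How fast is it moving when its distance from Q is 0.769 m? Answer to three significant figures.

Only the electrostatic force acts, so mechanical energy is conserved: ½mv² = U₁ − U₂ = kQq(1/r₁ − 1/r₂).
U₁ − U₂ = (8.99×10⁹ N·m²/C²)(-3.47×10⁻⁶ C)(-8.24×10⁻⁶ C)(1/0.0557 − 1/0.769) = 4.28 J.
v = √(2·4.28/0.0111) = 27.8 m/s.

27.8 m/s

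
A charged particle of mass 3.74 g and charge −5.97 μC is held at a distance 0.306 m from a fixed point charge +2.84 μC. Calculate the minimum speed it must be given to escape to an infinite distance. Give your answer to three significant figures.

16.3 m/s

To just escape, total mechanical energy must reach zero at infinity: ½mv²_min + U = 0, so ½mv²_min = −U = |kQq|/r.
|U| = |kQq|/r = (8.99×10⁹ N·m²/C²)(2.84×10⁻⁶)(5.97×10⁻⁶)/(0.306) = 0.498 J.
v_min = √(2|U|/m) = √(2·0.498/3.74×10⁻³) = 16.3 m/s.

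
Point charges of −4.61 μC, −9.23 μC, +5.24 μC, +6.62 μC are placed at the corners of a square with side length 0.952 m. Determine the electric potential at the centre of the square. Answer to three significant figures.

-2.64×10⁴ V

The total potential is the scalar sum of each charge's contribution, V = Σ kqᵢ/rᵢ.
The distance from each corner to the centre is a√2/2 = 0.673 m.
V = k[(-4.61×10⁻⁶)/(0.673) + (-9.23×10⁻⁶)/(0.673) + (5.24×10⁻⁶)/(0.673) + (6.62×10⁻⁶)/(0.673)] = -2.64×10⁴ V.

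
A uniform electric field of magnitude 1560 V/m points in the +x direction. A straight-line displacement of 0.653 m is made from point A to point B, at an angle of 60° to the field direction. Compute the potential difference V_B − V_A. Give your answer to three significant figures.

Only the component of displacement along E changes the potential: ΔV = −E·d·cosθ.
ΔV = −(1560 V/m)(0.653 m)cos60° = -509 V.

-509 V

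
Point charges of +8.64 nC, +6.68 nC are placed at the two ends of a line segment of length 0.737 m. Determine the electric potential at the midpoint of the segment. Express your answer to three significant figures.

Electric potential is a scalar, so the contributions from each charge add algebraically: V = Σ kqᵢ/rᵢ.
Each charge is 0.368 m from the midpoint.
V = k[(8.64×10⁻⁹)/(0.368) + (6.68×10⁻⁹)/(0.368)] = 374 V.

374 V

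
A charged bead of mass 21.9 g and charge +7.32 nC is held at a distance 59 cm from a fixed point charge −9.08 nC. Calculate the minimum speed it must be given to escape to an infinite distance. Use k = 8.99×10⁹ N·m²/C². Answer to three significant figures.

9.62×10⁻³ m/s

To just escape, total mechanical energy must reach zero at infinity: ½mv²_min + U = 0, so ½mv²_min = −U = |kQq|/r.
|U| = |kQq|/r = (8.99×10⁹ N·m²/C²)(9.08×10⁻⁹)(7.32×10⁻⁹)/(0.590) = 1.01×10⁻⁶ J.
v_min = √(2|U|/m) = √(2·1.01×10⁻⁶/0.0219) = 9.62×10⁻³ m/s.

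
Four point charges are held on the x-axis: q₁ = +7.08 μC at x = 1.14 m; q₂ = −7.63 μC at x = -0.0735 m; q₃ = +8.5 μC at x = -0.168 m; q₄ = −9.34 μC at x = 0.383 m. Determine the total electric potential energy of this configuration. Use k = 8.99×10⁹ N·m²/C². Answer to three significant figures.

The assembly work is the sum of pairwise potential energies, U = Σ_{i<j} kqᵢqⱼ/rᵢⱼ.
Pair separations: r₁₂ = 1.21 m, r₁₃ = 1.31 m, r₁₄ = 0.757 m, r₂₃ = 0.0945 m, r₂₄ = 0.457 m, r₃₄ = 0.551 m.
Summing all 6 pair terms gives U = -6.83 J.

-6.83 J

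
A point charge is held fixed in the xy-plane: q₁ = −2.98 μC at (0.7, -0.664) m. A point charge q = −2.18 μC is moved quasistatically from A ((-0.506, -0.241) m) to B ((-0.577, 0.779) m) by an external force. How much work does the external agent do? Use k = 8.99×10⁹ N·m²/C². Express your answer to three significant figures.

-0.0154 J

For quasistatic motion the external work equals the change in potential energy: W_ext = qΔV = q(V_B − V_A).
At A: distance to the source charge is 1.28 m; V_A = kq₁/r = -2.10×10⁴ V.
At B: distance to the source charge is 1.93 m; V_B = kq₁/r = -1.39×10⁴ V.
ΔV = V_B − V_A = 7060 V.
W_ext = qΔV = (-2.18×10⁻⁶ C)(7060 V) = -0.0154 J.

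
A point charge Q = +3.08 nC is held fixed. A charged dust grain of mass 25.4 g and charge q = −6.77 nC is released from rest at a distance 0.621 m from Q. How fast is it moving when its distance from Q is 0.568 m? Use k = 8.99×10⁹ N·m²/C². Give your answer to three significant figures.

1.49×10⁻³ m/s

Only the electrostatic force acts, so mechanical energy is conserved: ½mv² = U₁ − U₂ = kQq(1/r₁ − 1/r₂).
U₁ − U₂ = (8.99×10⁹ N·m²/C²)(3.08×10⁻⁹ C)(-6.77×10⁻⁹ C)(1/0.621 − 1/0.568) = 2.82×10⁻⁸ J.
v = √(2·2.82×10⁻⁸/0.0254) = 1.49×10⁻³ m/s.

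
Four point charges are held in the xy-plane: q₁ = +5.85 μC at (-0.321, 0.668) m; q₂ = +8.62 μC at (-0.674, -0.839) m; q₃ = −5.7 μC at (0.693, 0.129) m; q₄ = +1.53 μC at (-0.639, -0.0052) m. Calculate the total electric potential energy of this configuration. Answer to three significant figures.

The work to assemble the configuration equals its total potential energy, U = Σ kqᵢqⱼ/rᵢⱼ over all pairs.
Pair separations: r₁₂ = 1.55 m, r₁₃ = 1.15 m, r₁₄ = 0.745 m, r₂₃ = 1.68 m, r₂₄ = 0.835 m, r₃₄ = 1.34 m.
Summing all 6 pair terms gives U = -0.0403 J.

-0.0403 J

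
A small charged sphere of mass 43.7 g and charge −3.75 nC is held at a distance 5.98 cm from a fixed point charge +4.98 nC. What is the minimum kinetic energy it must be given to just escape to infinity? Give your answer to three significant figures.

2.81×10⁻⁶ J

To just escape, total mechanical energy must reach zero at infinity: ½mv²_min + U = 0, so ½mv²_min = −U = |kQq|/r.
|U| = |kQq|/r = (8.99×10⁹ N·m²/C²)(4.98×10⁻⁹)(3.75×10⁻⁹)/(0.0598) = 2.81×10⁻⁶ J.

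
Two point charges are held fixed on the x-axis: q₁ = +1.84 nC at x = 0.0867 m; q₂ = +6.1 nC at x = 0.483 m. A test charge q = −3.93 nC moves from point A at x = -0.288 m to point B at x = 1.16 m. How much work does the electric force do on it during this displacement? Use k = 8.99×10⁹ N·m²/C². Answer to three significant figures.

The work done by the electric force is W_field = −ΔU = −q(V_B − V_A) = q(V_A − V_B).
At A: distances to the source charges are 0.375 m, 0.771 m; V_A = Σ kqᵢ/rᵢ = 115 V.
At B: distances to the source charges are 1.07 m, 0.677 m; V_B = Σ kqᵢ/rᵢ = 96.4 V.
ΔV = V_B − V_A = -18.9 V.
W_field = −qΔV = −(-3.93×10⁻⁹ C)(-18.9 V) = -7.41×10⁻⁸ J.

-7.41×10⁻⁸ J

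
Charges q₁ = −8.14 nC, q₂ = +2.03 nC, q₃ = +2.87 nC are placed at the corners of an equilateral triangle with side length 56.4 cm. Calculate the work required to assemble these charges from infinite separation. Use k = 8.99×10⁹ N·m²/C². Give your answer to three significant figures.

-5.43×10⁻⁷ J

The assembly work is the sum of pairwise potential energies, U = Σ_{i<j} kqᵢqⱼ/rᵢⱼ.
All three pair separations equal the side length, 0.564 m.
U = (-2.63×10⁻⁷) + (-3.72×10⁻⁷) + (9.29×10⁻⁸) = -5.43×10⁻⁷ J.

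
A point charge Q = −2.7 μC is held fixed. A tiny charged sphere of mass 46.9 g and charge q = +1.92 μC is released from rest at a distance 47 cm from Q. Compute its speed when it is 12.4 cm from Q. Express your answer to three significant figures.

Only the electrostatic force acts, so mechanical energy is conserved: ½mv² = U₁ − U₂ = kQq(1/r₁ − 1/r₂).
U₁ − U₂ = (8.99×10⁹ N·m²/C²)(-2.70×10⁻⁶ C)(1.92×10⁻⁶ C)(1/0.470 − 1/0.124) = 0.277 J.
v = √(2·0.277/0.0469) = 3.43 m/s.

3.43 m/s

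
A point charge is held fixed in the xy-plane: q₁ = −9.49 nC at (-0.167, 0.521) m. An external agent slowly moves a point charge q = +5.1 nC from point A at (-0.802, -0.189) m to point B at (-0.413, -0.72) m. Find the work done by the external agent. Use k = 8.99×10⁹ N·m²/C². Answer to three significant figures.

1.13×10⁻⁷ J

For quasistatic motion the external work equals the change in potential energy: W_ext = qΔV = q(V_B − V_A).
At A: distance to the source charge is 0.953 m; V_A = kq₁/r = -89.6 V.
At B: distance to the source charge is 1.27 m; V_B = kq₁/r = -67.4 V.
ΔV = V_B − V_A = 22.1 V.
W_ext = qΔV = (5.10×10⁻⁹ C)(22.1 V) = 1.13×10⁻⁷ J.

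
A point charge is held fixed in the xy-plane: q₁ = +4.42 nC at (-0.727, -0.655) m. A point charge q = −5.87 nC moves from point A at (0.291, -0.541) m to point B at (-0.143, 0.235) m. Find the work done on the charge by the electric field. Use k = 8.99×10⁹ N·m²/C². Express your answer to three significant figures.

-8.59×10⁻⁹ J

The work done by the electric force is W_field = −ΔU = −q(V_B − V_A) = q(V_A − V_B).
At A: distance to the source charge is 1.02 m; V_A = kq₁/r = 38.8 V.
At B: distance to the source charge is 1.06 m; V_B = kq₁/r = 37.3 V.
ΔV = V_B − V_A = -1.46 V.
W_field = −qΔV = −(-5.87×10⁻⁹ C)(-1.46 V) = -8.59×10⁻⁹ J.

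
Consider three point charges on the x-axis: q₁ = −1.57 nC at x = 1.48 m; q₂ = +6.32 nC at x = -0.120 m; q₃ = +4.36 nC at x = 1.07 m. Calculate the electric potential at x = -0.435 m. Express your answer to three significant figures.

Electric potential is a scalar, so the contributions from each charge add algebraically: V = Σ kqᵢ/rᵢ.
Distances from the field point to each charge: r₁ = 1.92 m, r₂ = 0.315 m, r₃ = 1.51 m.
V = k[(-1.57×10⁻⁹)/(1.92) + (6.32×10⁻⁹)/(0.315) + (4.36×10⁻⁹)/(1.51)] = 199 V.

199 V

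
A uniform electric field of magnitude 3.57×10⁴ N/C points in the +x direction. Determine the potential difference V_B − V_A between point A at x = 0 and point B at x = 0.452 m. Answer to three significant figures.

-1.61×10⁴ V

In a uniform field, potential decreases in the direction of E: V_B − V_A = −E·Δx.
V_B − V_A = −(3.57×10⁴ V/m)(0.452 m) = -1.61×10⁴ V.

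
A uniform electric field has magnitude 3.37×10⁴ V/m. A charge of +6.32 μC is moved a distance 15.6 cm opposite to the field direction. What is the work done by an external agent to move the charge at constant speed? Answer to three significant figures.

The potential change for a displacement 15.6 cm opposite to the field direction is ΔV = +Ed = 5260 V.
W_ext = qΔV = 0.0332 J.

0.0332 J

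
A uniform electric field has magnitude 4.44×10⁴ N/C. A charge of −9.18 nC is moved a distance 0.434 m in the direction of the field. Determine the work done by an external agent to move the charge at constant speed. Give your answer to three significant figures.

The potential change for a displacement 0.434 m in the direction of the field is ΔV = −Ed = -1.93×10⁴ V.
W_ext = qΔV = 1.77×10⁻⁴ J.

1.77×10⁻⁴ J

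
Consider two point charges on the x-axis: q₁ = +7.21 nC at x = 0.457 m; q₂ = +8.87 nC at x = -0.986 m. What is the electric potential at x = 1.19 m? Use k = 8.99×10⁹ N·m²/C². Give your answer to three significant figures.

125 V

Electric potential is a scalar, so the contributions from each charge add algebraically: V = Σ kqᵢ/rᵢ.
Distances from the field point to each charge: r₁ = 0.733 m, r₂ = 2.18 m.
V = k[(7.21×10⁻⁹)/(0.733) + (8.87×10⁻⁹)/(2.18)] = 125 V.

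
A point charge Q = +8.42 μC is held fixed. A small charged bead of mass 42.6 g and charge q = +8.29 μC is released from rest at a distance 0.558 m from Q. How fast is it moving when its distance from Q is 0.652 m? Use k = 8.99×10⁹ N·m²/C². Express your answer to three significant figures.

Only the electrostatic force acts, so mechanical energy is conserved: ½mv² = U₁ − U₂ = kQq(1/r₁ − 1/r₂).
U₁ − U₂ = (8.99×10⁹ N·m²/C²)(8.42×10⁻⁶ C)(8.29×10⁻⁶ C)(1/0.558 − 1/0.652) = 0.162 J.
v = √(2·0.162/0.0426) = 2.76 m/s.

2.76 m/s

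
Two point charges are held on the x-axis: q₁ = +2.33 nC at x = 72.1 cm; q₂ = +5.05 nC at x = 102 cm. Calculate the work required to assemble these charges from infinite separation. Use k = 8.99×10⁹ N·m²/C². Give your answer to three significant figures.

The work to assemble the configuration equals its total potential energy, U = Σ kqᵢqⱼ/rᵢⱼ over all pairs.
Pair separations: r₁₂ = 0.299 m.
U = (3.54×10⁻⁷) = 3.54×10⁻⁷ J.

3.54×10⁻⁷ J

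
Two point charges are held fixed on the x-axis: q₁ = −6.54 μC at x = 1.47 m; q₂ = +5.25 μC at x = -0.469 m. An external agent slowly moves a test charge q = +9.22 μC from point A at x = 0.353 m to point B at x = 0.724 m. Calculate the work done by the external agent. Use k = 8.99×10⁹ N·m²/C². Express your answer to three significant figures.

-0.406 J

For quasistatic motion the external work equals the change in potential energy: W_ext = qΔV = q(V_B − V_A).
At A: distances to the source charges are 1.12 m, 0.822 m; V_A = Σ kqᵢ/rᵢ = 4780 V.
At B: distances to the source charges are 0.746 m, 1.19 m; V_B = Σ kqᵢ/rᵢ = -3.93×10⁴ V.
ΔV = V_B − V_A = -4.40×10⁴ V.
W_ext = qΔV = (9.22×10⁻⁶ C)(-4.40×10⁴ V) = -0.406 J.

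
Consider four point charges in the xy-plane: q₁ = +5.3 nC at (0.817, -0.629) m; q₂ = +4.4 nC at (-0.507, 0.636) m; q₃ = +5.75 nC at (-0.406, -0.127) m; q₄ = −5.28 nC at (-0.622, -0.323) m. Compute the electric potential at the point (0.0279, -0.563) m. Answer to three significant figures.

The total potential is the scalar sum of each charge's contribution, V = Σ kqᵢ/rᵢ.
Distances from the field point to each charge: r₁ = 0.792 m, r₂ = 1.31 m, r₃ = 0.615 m, r₄ = 0.693 m.
V = k[(5.30×10⁻⁹)/(0.792) + (4.40×10⁻⁹)/(1.31) + (5.75×10⁻⁹)/(0.615) + (-5.28×10⁻⁹)/(0.693)] = 106 V.

106 V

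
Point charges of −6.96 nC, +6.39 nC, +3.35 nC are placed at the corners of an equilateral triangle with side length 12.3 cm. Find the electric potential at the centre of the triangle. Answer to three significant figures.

352 V

Electric potential is a scalar, so the contributions from each charge add algebraically: V = Σ kqᵢ/rᵢ.
The distance from each vertex to the centroid is a/√3 = 0.0710 m.
V = k[(-6.96×10⁻⁹)/(0.0710) + (6.39×10⁻⁹)/(0.0710) + (3.35×10⁻⁹)/(0.0710)] = 352 V.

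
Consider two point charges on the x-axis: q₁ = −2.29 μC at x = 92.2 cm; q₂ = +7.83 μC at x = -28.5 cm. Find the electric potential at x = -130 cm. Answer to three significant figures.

6.01×10⁴ V

The total potential is the scalar sum of each charge's contribution, V = Σ kqᵢ/rᵢ.
Distances from the field point to each charge: r₁ = 2.22 m, r₂ = 1.02 m.
V = k[(-2.29×10⁻⁶)/(2.22) + (7.83×10⁻⁶)/(1.02)] = 6.01×10⁴ V.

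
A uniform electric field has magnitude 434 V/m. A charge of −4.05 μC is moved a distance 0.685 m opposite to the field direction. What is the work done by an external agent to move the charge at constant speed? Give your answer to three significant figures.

The potential change for a displacement 0.685 m opposite to the field direction is ΔV = +Ed = 297 V.
W_ext = qΔV = -1.20×10⁻³ J.

-1.20×10⁻³ J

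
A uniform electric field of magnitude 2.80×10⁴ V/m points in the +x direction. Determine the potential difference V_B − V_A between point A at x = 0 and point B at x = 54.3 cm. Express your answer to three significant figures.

-1.52×10⁴ V

In a uniform field, potential decreases in the direction of E: V_B − V_A = −E·Δx.
V_B − V_A = −(2.80×10⁴ V/m)(0.543 m) = -1.52×10⁴ V.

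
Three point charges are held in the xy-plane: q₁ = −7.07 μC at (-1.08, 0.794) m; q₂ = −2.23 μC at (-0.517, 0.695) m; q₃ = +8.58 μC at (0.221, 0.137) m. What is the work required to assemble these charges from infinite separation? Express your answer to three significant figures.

-0.312 J

The assembly work is the sum of pairwise potential energies, U = Σ_{i<j} kqᵢqⱼ/rᵢⱼ.
Pair separations: r₁₂ = 0.572 m, r₁₃ = 1.46 m, r₂₃ = 0.925 m.
U = (0.248) + (-0.374) + (-0.186) = -0.312 J.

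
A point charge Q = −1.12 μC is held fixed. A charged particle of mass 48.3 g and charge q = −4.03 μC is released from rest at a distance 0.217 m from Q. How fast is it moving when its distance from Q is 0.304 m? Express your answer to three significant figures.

1.49 m/s

Only the electrostatic force acts, so mechanical energy is conserved: ½mv² = U₁ − U₂ = kQq(1/r₁ − 1/r₂).
U₁ − U₂ = (8.99×10⁹ N·m²/C²)(-1.12×10⁻⁶ C)(-4.03×10⁻⁶ C)(1/0.217 − 1/0.304) = 0.0535 J.
v = √(2·0.0535/0.0483) = 1.49 m/s.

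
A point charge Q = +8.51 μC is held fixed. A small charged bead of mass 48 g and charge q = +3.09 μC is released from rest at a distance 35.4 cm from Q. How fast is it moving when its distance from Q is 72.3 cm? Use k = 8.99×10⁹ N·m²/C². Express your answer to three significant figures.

Only the electrostatic force acts, so mechanical energy is conserved: ½mv² = U₁ − U₂ = kQq(1/r₁ − 1/r₂).
U₁ − U₂ = (8.99×10⁹ N·m²/C²)(8.51×10⁻⁶ C)(3.09×10⁻⁶ C)(1/0.354 − 1/0.723) = 0.341 J.
v = √(2·0.341/0.0480) = 3.77 m/s.

3.77 m/s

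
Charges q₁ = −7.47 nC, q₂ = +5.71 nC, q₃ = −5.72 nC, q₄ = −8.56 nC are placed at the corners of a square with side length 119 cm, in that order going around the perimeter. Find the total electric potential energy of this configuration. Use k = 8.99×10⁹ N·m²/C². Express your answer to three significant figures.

The work to assemble the configuration equals its total potential energy, U = Σ kqᵢqⱼ/rᵢⱼ over all pairs.
The four side pairs have separation 1.19 m and the two diagonal pairs 1.68 m.
Summing all 6 pair terms gives U = 2.51×10⁻⁷ J.

2.51×10⁻⁷ J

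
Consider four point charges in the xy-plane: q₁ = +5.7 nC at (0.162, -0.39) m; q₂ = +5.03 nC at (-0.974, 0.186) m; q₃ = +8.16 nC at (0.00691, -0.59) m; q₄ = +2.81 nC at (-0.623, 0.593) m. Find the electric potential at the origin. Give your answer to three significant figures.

321 V

Electric potential is a scalar, so the contributions from each charge add algebraically: V = Σ kqᵢ/rᵢ.
Distances from the field point to each charge: r₁ = 0.422 m, r₂ = 0.992 m, r₃ = 0.590 m, r₄ = 0.860 m.
V = k[(5.70×10⁻⁹)/(0.422) + (5.03×10⁻⁹)/(0.992) + (8.16×10⁻⁹)/(0.590) + (2.81×10⁻⁹)/(0.860)] = 321 V.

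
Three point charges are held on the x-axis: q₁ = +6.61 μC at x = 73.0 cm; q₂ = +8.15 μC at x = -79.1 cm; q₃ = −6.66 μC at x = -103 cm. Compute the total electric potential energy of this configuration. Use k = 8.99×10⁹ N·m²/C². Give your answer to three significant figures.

-1.95 J

The assembly work is the sum of pairwise potential energies, U = Σ_{i<j} kqᵢqⱼ/rᵢⱼ.
Pair separations: r₁₂ = 1.52 m, r₁₃ = 1.76 m, r₂₃ = 0.239 m.
U = (0.318) + (-0.225) + (-2.04) = -1.95 J.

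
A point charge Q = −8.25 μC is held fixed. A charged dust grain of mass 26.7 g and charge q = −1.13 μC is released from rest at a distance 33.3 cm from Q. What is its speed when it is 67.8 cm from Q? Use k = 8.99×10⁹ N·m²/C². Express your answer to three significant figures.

3.10 m/s

Only the electrostatic force acts, so mechanical energy is conserved: ½mv² = U₁ − U₂ = kQq(1/r₁ − 1/r₂).
U₁ − U₂ = (8.99×10⁹ N·m²/C²)(-8.25×10⁻⁶ C)(-1.13×10⁻⁶ C)(1/0.333 − 1/0.678) = 0.128 J.
v = √(2·0.128/0.0267) = 3.10 m/s.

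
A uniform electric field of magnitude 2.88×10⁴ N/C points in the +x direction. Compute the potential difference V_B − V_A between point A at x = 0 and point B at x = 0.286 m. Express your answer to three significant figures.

In a uniform field, potential decreases in the direction of E: V_B − V_A = −E·Δx.
V_B − V_A = −(2.88×10⁴ V/m)(0.286 m) = -8240 V.

-8240 V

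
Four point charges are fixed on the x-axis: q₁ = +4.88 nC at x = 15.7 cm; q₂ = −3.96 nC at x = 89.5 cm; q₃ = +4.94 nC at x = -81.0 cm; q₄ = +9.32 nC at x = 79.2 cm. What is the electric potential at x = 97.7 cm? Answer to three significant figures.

97.1 V

The total potential is the scalar sum of each charge's contribution, V = Σ kqᵢ/rᵢ.
Distances from the field point to each charge: r₁ = 0.820 m, r₂ = 0.0820 m, r₃ = 1.79 m, r₄ = 0.185 m.
V = k[(4.88×10⁻⁹)/(0.820) + (-3.96×10⁻⁹)/(0.0820) + (4.94×10⁻⁹)/(1.79) + (9.32×10⁻⁹)/(0.185)] = 97.1 V.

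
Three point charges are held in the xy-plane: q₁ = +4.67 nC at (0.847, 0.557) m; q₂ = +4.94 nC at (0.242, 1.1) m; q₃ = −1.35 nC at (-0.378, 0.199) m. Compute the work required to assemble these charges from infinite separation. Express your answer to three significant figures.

The work to assemble the configuration equals its total potential energy, U = Σ kqᵢqⱼ/rᵢⱼ over all pairs.
Pair separations: r₁₂ = 0.813 m, r₁₃ = 1.28 m, r₂₃ = 1.09 m.
U = (2.55×10⁻⁷) + (-4.44×10⁻⁸) + (-5.48×10⁻⁸) = 1.56×10⁻⁷ J.

1.56×10⁻⁷ J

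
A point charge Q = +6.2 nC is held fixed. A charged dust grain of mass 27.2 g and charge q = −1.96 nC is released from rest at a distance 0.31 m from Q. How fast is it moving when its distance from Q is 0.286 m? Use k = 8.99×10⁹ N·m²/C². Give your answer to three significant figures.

Only the electrostatic force acts, so mechanical energy is conserved: ½mv² = U₁ − U₂ = kQq(1/r₁ − 1/r₂).
U₁ − U₂ = (8.99×10⁹ N·m²/C²)(6.20×10⁻⁹ C)(-1.96×10⁻⁹ C)(1/0.310 − 1/0.286) = 2.96×10⁻⁸ J.
v = √(2·2.96×10⁻⁸/0.0272) = 1.47×10⁻³ m/s.

1.47×10⁻³ m/s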